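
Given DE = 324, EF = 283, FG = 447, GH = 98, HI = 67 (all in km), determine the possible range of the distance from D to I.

0 ≤ DI ≤ 1219 km

The maximum is all hops collinear in one direction: 324 + 283 + 447 + 98 + 67 = 1219.
The longest hop is 447; the others sum to 772. Since 447 ≤ 772, the path can fold back on itself completely, so the minimum distance is 0.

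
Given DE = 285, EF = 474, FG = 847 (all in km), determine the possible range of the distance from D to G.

88 ≤ DG ≤ 1606 km

The maximum is all hops collinear in one direction: 285 + 474 + 847 = 1606.
The longest hop is 847; the others sum to 759. Folding the others back against it leaves at least 847 − 759 = 88.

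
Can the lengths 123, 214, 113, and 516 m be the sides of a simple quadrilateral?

For a quadrilateral, each side must be shorter than the sum of the others.
Here the longest side is 516, but the remaining 3 sides sum to only 450.

No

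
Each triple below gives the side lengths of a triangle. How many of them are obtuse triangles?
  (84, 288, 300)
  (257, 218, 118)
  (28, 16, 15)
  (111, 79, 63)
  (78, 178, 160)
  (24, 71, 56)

4

(84,288,300): 84²+288² = 90000 = 300² → right
(257,218,118): 118²+218² = 61448 < 66049 = 257² → obtuse
(28,16,15): 15²+16² = 481 < 784 = 28² → obtuse
(111,79,63): 63²+79² = 10210 < 12321 = 111² → obtuse
(78,178,160): 78²+160² = 31684 = 178² → right
(24,71,56): 24²+56² = 3712 < 5041 = 71² → obtuse
4 of the 6 are obtuse.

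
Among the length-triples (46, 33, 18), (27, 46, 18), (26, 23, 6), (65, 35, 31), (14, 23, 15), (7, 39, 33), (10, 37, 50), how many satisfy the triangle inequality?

(18,33,46): 18+33 > 46 → valid
(18,27,46): 18+27 ≤ 46 → not valid
(6,23,26): 6+23 > 26 → valid
(31,35,65): 31+35 > 65 → valid
(14,15,23): 14+15 > 23 → valid
(7,33,39): 7+33 > 39 → valid
(10,37,50): 10+37 ≤ 50 → not valid
5 of the 7 triples form a triangle.

5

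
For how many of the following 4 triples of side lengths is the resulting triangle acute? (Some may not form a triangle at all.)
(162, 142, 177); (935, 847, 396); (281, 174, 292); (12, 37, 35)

2

(162,142,177): 142²+162² = 46408 > 31329 = 177² → acute
(935,847,396): 396²+847² = 874225 = 935² → right
(281,174,292): 174²+281² = 109237 > 85264 = 292² → acute
(12,37,35): 12²+35² = 1369 = 37² → right
2 of the 4 are acute.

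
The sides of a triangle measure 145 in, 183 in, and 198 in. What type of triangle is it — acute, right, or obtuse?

Compare the square of the longest side to the sum of squares of the other two: 145² + 183² = 54514 > 39204 = 198².

acute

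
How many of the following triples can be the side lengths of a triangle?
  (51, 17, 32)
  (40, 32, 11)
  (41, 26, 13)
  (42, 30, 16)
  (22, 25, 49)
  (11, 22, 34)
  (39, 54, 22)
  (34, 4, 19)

3

(17,32,51): 17+32 ≤ 51 → not valid
(11,32,40): 11+32 > 40 → valid
(13,26,41): 13+26 ≤ 41 → not valid
(16,30,42): 16+30 > 42 → valid
(22,25,49): 22+25 ≤ 49 → not valid
(11,22,34): 11+22 ≤ 34 → not valid
(22,39,54): 22+39 > 54 → valid
(4,19,34): 4+19 ≤ 34 → not valid
3 of the 8 triples form a triangle.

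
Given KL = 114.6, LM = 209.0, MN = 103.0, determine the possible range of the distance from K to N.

The maximum is all hops collinear in one direction: 114.6 + 209.0 + 103.0 = 426.6.
The longest hop is 209.0; the others sum to 217.6. Since 209.0 ≤ 217.6, the path can fold back on itself completely, so the minimum distance is 0.

0 ≤ KN ≤ 426.6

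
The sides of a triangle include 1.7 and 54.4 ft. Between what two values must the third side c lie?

By the triangle inequality, c must be less than 1.7 + 54.4 = 56.1 and greater than |1.7 − 54.4| = 52.7.

52.7 < c < 56.1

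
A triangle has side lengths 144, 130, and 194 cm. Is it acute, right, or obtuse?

Compare the square of the longest side to the sum of squares of the other two: 130² + 144² = 37636 = 194².

right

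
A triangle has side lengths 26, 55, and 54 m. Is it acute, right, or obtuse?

Compare the square of the longest side to the sum of squares of the other two: 26² + 54² = 3592 > 3025 = 55².

acute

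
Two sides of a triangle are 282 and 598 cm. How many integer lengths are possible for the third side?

563

The third side lies in the open interval (316, 880).
Integers from 317 to 879 inclusive: 879 − 317 + 1 = 563.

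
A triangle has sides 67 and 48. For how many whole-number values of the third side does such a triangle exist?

95

The third side lies in the open interval (19, 115).
Integers from 20 to 114 inclusive: 114 − 20 + 1 = 95.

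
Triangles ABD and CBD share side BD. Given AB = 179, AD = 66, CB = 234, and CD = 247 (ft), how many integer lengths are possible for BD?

From triangle ABD: 113 < BD < 245.
From triangle CBD: 13 < BD < 481.
Intersection: 113 < BD < 245, so integers 114 through 244: 131 values.

131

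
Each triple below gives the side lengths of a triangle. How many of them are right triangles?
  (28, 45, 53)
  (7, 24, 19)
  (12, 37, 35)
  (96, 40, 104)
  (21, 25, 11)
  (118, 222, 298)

3

(28,45,53): 28²+45² = 2809 = 53² → right
(7,24,19): 7²+19² = 410 < 576 = 24² → obtuse
(12,37,35): 12²+35² = 1369 = 37² → right
(96,40,104): 40²+96² = 10816 = 104² → right
(21,25,11): 11²+21² = 562 < 625 = 25² → obtuse
(118,222,298): 118²+222² = 63208 < 88804 = 298² → obtuse
3 of the 6 are right.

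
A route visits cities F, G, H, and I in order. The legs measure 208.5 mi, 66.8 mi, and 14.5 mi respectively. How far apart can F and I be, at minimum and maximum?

127.2 ≤ FI ≤ 289.8 mi

The maximum is all hops collinear in one direction: 208.5 + 66.8 + 14.5 = 289.8.
The longest hop is 208.5; the others sum to 81.3. Folding the others back against it leaves at least 208.5 − 81.3 = 127.2.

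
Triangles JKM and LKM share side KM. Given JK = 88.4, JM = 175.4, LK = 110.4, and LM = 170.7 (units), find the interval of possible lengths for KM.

87.0 < KM < 263.8

From triangle JKM: |88.4 − 175.4| < KM < 88.4 + 175.4, i.e. 87.0 < KM < 263.8.
From triangle LKM: 60.3 < KM < 281.1.
Both must hold, so KM lies in the intersection.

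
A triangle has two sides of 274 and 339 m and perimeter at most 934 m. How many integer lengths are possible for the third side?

256

Triangle inequality: 65 < x < 613. Perimeter ≤ 934 gives x ≤ 934 − 274 − 339 = 321.
So 65 < x ≤ 321; integers 66 through 321: 256 values.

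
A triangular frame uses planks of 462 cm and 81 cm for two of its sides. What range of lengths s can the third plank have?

381 < s < 543

By the triangle inequality, s must be less than 462 + 81 = 543 and greater than |462 − 81| = 381.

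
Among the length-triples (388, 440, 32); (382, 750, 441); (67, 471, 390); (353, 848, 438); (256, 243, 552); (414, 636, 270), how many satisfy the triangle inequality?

2

(32,388,440): 32+388 ≤ 440 → not valid
(382,441,750): 382+441 > 750 → valid
(67,390,471): 67+390 ≤ 471 → not valid
(353,438,848): 353+438 ≤ 848 → not valid
(243,256,552): 243+256 ≤ 552 → not valid
(270,414,636): 270+414 > 636 → valid
2 of the 6 triples form a triangle.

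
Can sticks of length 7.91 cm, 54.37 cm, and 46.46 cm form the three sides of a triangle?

No

The two shorter sides sum to 54.37, exactly equal to the longest side 54.37.
That gives only a degenerate (flat) triangle — the inequality must be strict.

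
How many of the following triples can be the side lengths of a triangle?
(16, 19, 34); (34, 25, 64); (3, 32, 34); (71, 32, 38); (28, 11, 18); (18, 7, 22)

4

(16,19,34): 16+19 > 34 → valid
(25,34,64): 25+34 ≤ 64 → not valid
(3,32,34): 3+32 > 34 → valid
(32,38,71): 32+38 ≤ 71 → not valid
(11,18,28): 11+18 > 28 → valid
(7,18,22): 7+18 > 22 → valid
4 of the 6 triples form a triangle.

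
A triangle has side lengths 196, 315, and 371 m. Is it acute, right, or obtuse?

Compare the square of the longest side to the sum of squares of the other two: 196² + 315² = 137641 = 371².

right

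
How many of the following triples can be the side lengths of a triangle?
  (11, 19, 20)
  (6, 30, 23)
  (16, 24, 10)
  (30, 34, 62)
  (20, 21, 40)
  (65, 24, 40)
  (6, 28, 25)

5

(11,19,20): 11+19 > 20 → valid
(6,23,30): 6+23 ≤ 30 → not valid
(10,16,24): 10+16 > 24 → valid
(30,34,62): 30+34 > 62 → valid
(20,21,40): 20+21 > 40 → valid
(24,40,65): 24+40 ≤ 65 → not valid
(6,25,28): 6+25 > 28 → valid
5 of the 7 triples form a triangle.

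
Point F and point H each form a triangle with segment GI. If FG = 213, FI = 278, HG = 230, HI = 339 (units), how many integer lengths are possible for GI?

381

From triangle FGI: 65 < GI < 491.
From triangle HGI: 109 < GI < 569.
Intersection: 109 < GI < 491, so integers 110 through 490: 381 values.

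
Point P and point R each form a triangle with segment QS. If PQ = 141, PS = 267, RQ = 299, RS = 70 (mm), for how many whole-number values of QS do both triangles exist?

139

From triangle PQS: 126 < QS < 408.
From triangle RQS: 229 < QS < 369.
Intersection: 229 < QS < 369, so integers 230 through 368: 139 values.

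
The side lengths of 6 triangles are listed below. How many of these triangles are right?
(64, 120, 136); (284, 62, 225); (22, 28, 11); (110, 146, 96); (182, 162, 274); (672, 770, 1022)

3

(64,120,136): 64²+120² = 18496 = 136² → right
(284,62,225): 62²+225² = 54469 < 80656 = 284² → obtuse
(22,28,11): 11²+22² = 605 < 784 = 28² → obtuse
(110,146,96): 96²+110² = 21316 = 146² → right
(182,162,274): 162²+182² = 59368 < 75076 = 274² → obtuse
(672,770,1022): 672²+770² = 1044484 = 1022² → right
3 of the 6 are right.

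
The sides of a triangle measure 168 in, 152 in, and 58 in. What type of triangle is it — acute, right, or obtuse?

Compare the square of the longest side to the sum of squares of the other two: 58² + 152² = 26468 < 28224 = 168².

obtuse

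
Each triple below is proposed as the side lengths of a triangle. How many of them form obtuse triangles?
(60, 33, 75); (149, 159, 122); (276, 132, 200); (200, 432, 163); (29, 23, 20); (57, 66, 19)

(60,33,75): 33²+60² = 4689 < 5625 = 75² → obtuse
(149,159,122): 122²+149² = 37085 > 25281 = 159² → acute
(276,132,200): 132²+200² = 57424 < 76176 = 276² → obtuse
(200,432,163): 163+200 ≤ 432, not a triangle
(29,23,20): 20²+23² = 929 > 841 = 29² → acute
(57,66,19): 19²+57² = 3610 < 4356 = 66² → obtuse
3 of the 6 are obtuse.

3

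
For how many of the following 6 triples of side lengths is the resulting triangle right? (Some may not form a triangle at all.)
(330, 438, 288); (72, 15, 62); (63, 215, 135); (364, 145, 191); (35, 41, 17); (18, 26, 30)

(330,438,288): 288²+330² = 191844 = 438² → right
(72,15,62): 15²+62² = 4069 < 5184 = 72² → obtuse
(63,215,135): 63+135 ≤ 215, not a triangle
(364,145,191): 145+191 ≤ 364, not a triangle
(35,41,17): 17²+35² = 1514 < 1681 = 41² → obtuse
(18,26,30): 18²+26² = 1000 > 900 = 30² → acute
1 of the 6 is right.

1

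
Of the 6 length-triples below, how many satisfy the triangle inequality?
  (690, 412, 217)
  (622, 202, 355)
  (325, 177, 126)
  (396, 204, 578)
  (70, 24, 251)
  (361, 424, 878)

1

(217,412,690): 217+412 ≤ 690 → not valid
(202,355,622): 202+355 ≤ 622 → not valid
(126,177,325): 126+177 ≤ 325 → not valid
(204,396,578): 204+396 > 578 → valid
(24,70,251): 24+70 ≤ 251 → not valid
(361,424,878): 361+424 ≤ 878 → not valid
1 of the 6 triples forms a triangle.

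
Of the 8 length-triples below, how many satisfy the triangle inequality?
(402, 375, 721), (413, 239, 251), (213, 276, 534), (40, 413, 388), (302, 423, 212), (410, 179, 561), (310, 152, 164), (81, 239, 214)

(375,402,721): 375+402 > 721 → valid
(239,251,413): 239+251 > 413 → valid
(213,276,534): 213+276 ≤ 534 → not valid
(40,388,413): 40+388 > 413 → valid
(212,302,423): 212+302 > 423 → valid
(179,410,561): 179+410 > 561 → valid
(152,164,310): 152+164 > 310 → valid
(81,214,239): 81+214 > 239 → valid
7 of the 8 triples form a triangle.

7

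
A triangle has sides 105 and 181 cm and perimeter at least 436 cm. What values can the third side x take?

150 ≤ x < 286

Triangle inequality alone gives 76 < x < 286.
The perimeter condition gives x ≥ 436 − 105 − 181 = 150.
Intersecting the two: 150 ≤ x < 286.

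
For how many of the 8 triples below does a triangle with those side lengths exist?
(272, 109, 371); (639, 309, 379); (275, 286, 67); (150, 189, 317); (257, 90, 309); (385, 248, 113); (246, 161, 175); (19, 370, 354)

7

(109,272,371): 109+272 > 371 → valid
(309,379,639): 309+379 > 639 → valid
(67,275,286): 67+275 > 286 → valid
(150,189,317): 150+189 > 317 → valid
(90,257,309): 90+257 > 309 → valid
(113,248,385): 113+248 ≤ 385 → not valid
(161,175,246): 161+175 > 246 → valid
(19,354,370): 19+354 > 370 → valid
7 of the 8 triples form a triangle.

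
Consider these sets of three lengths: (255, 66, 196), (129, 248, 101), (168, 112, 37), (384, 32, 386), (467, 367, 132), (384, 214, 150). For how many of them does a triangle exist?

3

(66,196,255): 66+196 > 255 → valid
(101,129,248): 101+129 ≤ 248 → not valid
(37,112,168): 37+112 ≤ 168 → not valid
(32,384,386): 32+384 > 386 → valid
(132,367,467): 132+367 > 467 → valid
(150,214,384): 150+214 ≤ 384 → not valid
3 of the 6 triples form a triangle.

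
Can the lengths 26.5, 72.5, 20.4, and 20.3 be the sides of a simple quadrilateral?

For a quadrilateral, each side must be shorter than the sum of the others.
Here the longest side is 72.5, but the remaining 3 sides sum to only 67.2.

No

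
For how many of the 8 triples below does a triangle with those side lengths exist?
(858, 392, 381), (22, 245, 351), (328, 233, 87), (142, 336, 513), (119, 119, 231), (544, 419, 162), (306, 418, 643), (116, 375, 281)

4

(381,392,858): 381+392 ≤ 858 → not valid
(22,245,351): 22+245 ≤ 351 → not valid
(87,233,328): 87+233 ≤ 328 → not valid
(142,336,513): 142+336 ≤ 513 → not valid
(119,119,231): 119+119 > 231 → valid
(162,419,544): 162+419 > 544 → valid
(306,418,643): 306+418 > 643 → valid
(116,281,375): 116+281 > 375 → valid
4 of the 8 triples form a triangle.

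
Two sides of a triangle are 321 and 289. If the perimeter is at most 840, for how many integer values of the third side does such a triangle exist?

Triangle inequality: 32 < x < 610. Perimeter ≤ 840 gives x ≤ 840 − 321 − 289 = 230.
So 32 < x ≤ 230; integers 33 through 230: 198 values.

198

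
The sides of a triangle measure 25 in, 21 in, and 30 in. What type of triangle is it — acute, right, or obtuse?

acute

Compare the square of the longest side to the sum of squares of the other two: 21² + 25² = 1066 > 900 = 30².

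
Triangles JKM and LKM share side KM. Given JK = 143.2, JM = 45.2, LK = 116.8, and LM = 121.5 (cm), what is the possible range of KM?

From triangle JKM: |143.2 − 45.2| < KM < 143.2 + 45.2, i.e. 98.0 < KM < 188.4.
From triangle LKM: 4.7 < KM < 238.3.
Both must hold, so KM lies in the intersection.

98.0 < KM < 188.4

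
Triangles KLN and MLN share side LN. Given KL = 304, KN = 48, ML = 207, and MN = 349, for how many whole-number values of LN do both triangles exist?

95

From triangle KLN: 256 < LN < 352.
From triangle MLN: 142 < LN < 556.
Intersection: 256 < LN < 352, so integers 257 through 351: 95 values.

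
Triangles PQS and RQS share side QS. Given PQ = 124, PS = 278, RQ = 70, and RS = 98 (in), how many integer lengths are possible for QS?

13

From triangle PQS: 154 < QS < 402.
From triangle RQS: 28 < QS < 168.
Intersection: 154 < QS < 168, so integers 155 through 167: 13 values.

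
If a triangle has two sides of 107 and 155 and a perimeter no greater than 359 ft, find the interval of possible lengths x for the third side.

Triangle inequality alone gives 48 < x < 262.
The perimeter condition gives x ≤ 359 − 107 − 155 = 97.
Intersecting the two: 48 < x ≤ 97.

48 < x ≤ 97 ft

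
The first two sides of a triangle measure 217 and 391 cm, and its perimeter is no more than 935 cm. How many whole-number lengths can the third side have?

Triangle inequality: 174 < x < 608. Perimeter ≤ 935 gives x ≤ 935 − 217 − 391 = 327.
So 174 < x ≤ 327; integers 175 through 327: 153 values.

153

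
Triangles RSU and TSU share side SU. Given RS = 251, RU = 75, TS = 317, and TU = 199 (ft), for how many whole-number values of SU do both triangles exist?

From triangle RSU: 176 < SU < 326.
From triangle TSU: 118 < SU < 516.
Intersection: 176 < SU < 326, so integers 177 through 325: 149 values.

149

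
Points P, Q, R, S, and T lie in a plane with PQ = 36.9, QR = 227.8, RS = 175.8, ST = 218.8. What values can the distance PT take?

The maximum is all hops collinear in one direction: 36.9 + 227.8 + 175.8 + 218.8 = 659.3.
The longest hop is 227.8; the others sum to 431.5. Since 227.8 ≤ 431.5, the path can fold back on itself completely, so the minimum distance is 0.

0 ≤ PT ≤ 659.3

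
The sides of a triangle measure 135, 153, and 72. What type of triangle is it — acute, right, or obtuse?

right

Compare the square of the longest side to the sum of squares of the other two: 72² + 135² = 23409 = 153².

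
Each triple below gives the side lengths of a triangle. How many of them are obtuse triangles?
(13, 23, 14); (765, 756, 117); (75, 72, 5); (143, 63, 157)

3

(13,23,14): 13²+14² = 365 < 529 = 23² → obtuse
(765,756,117): 117²+756² = 585225 = 765² → right
(75,72,5): 5²+72² = 5209 < 5625 = 75² → obtuse
(143,63,157): 63²+143² = 24418 < 24649 = 157² → obtuse
3 of the 4 are obtuse.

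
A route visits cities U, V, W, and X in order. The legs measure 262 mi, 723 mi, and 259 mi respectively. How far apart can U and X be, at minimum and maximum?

202 ≤ UX ≤ 1244 mi

The maximum is all hops collinear in one direction: 262 + 723 + 259 = 1244.
The longest hop is 723; the others sum to 521. Folding the others back against it leaves at least 723 − 521 = 202.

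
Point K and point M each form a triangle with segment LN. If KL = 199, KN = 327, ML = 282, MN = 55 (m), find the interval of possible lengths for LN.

From triangle KLN: |199 − 327| < LN < 199 + 327, i.e. 128 < LN < 526.
From triangle MLN: 227 < LN < 337.
Both must hold, so LN lies in the intersection.

227 < LN < 337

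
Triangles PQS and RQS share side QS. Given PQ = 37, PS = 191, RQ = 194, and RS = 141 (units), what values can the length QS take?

154 < QS < 228

From triangle PQS: |37 − 191| < QS < 37 + 191, i.e. 154 < QS < 228.
From triangle RQS: 53 < QS < 335.
Both must hold, so QS lies in the intersection.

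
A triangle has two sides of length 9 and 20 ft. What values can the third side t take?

By the triangle inequality, t must be less than 9 + 20 = 29 and greater than |9 − 20| = 11.

11 < t < 29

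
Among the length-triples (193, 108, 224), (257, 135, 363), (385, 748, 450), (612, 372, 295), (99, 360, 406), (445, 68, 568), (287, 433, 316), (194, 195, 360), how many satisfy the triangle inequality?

(108,193,224): 108+193 > 224 → valid
(135,257,363): 135+257 > 363 → valid
(385,450,748): 385+450 > 748 → valid
(295,372,612): 295+372 > 612 → valid
(99,360,406): 99+360 > 406 → valid
(68,445,568): 68+445 ≤ 568 → not valid
(287,316,433): 287+316 > 433 → valid
(194,195,360): 194+195 > 360 → valid
7 of the 8 triples form a triangle.

7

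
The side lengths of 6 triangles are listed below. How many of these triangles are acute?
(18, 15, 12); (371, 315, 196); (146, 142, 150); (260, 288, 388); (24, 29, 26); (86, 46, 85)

(18,15,12): 12²+15² = 369 > 324 = 18² → acute
(371,315,196): 196²+315² = 137641 = 371² → right
(146,142,150): 142²+146² = 41480 > 22500 = 150² → acute
(260,288,388): 260²+288² = 150544 = 388² → right
(24,29,26): 24²+26² = 1252 > 841 = 29² → acute
(86,46,85): 46²+85² = 9341 > 7396 = 86² → acute
4 of the 6 are acute.

4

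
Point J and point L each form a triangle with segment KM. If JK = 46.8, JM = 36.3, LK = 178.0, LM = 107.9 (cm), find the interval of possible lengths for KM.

70.1 < KM < 83.1

From triangle JKM: |46.8 − 36.3| < KM < 46.8 + 36.3, i.e. 10.5 < KM < 83.1.
From triangle LKM: 70.1 < KM < 285.9.
Both must hold, so KM lies in the intersection.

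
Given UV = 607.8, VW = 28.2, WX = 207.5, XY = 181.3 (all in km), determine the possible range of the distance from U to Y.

The maximum is all hops collinear in one direction: 607.8 + 28.2 + 207.5 + 181.3 = 1024.8.
The longest hop is 607.8; the others sum to 417.0. Folding the others back against it leaves at least 607.8 − 417.0 = 190.8.

190.8 ≤ UY ≤ 1024.8 km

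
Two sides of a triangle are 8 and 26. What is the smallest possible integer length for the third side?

The third side must be strictly greater than |8 − 26| = 18.
The smallest integer above 18 is 19.

19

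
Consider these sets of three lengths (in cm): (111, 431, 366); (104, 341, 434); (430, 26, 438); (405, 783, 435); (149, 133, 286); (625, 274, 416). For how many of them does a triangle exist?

(111,366,431): 111+366 > 431 → valid
(104,341,434): 104+341 > 434 → valid
(26,430,438): 26+430 > 438 → valid
(405,435,783): 405+435 > 783 → valid
(133,149,286): 133+149 ≤ 286 → not valid
(274,416,625): 274+416 > 625 → valid
5 of the 6 triples form a triangle.

5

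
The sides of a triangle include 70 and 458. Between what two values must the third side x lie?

By the triangle inequality, x must be less than 70 + 458 = 528 and greater than |70 − 458| = 388.

388 < x < 528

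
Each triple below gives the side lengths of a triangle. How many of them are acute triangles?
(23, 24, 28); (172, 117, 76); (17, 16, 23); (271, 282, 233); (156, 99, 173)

(23,24,28): 23²+24² = 1105 > 784 = 28² → acute
(172,117,76): 76²+117² = 19465 < 29584 = 172² → obtuse
(17,16,23): 16²+17² = 545 > 529 = 23² → acute
(271,282,233): 233²+271² = 127730 > 79524 = 282² → acute
(156,99,173): 99²+156² = 34137 > 29929 = 173² → acute
4 of the 5 are acute.

4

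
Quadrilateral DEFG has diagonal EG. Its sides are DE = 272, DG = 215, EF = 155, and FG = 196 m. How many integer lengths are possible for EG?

293

From triangle DEG: 57 < EG < 487.
From triangle FEG: 41 < EG < 351.
Intersection: 57 < EG < 351, so integers 58 through 350: 293 values.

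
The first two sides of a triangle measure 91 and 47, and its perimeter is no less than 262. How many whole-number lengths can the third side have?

Triangle inequality: 44 < x < 138. Perimeter ≥ 262 gives x ≥ 262 − 91 − 47 = 124.
So 124 ≤ x < 138; integers 124 through 137: 14 values.

14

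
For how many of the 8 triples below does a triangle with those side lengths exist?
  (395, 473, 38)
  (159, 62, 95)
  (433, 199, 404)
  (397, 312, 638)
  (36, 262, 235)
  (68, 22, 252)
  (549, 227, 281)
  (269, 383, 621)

(38,395,473): 38+395 ≤ 473 → not valid
(62,95,159): 62+95 ≤ 159 → not valid
(199,404,433): 199+404 > 433 → valid
(312,397,638): 312+397 > 638 → valid
(36,235,262): 36+235 > 262 → valid
(22,68,252): 22+68 ≤ 252 → not valid
(227,281,549): 227+281 ≤ 549 → not valid
(269,383,621): 269+383 > 621 → valid
4 of the 8 triples form a triangle.

4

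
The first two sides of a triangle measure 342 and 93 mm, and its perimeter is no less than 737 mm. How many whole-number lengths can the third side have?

Triangle inequality: 249 < x < 435. Perimeter ≥ 737 gives x ≥ 737 − 342 − 93 = 302.
So 302 ≤ x < 435; integers 302 through 434: 133 values.

133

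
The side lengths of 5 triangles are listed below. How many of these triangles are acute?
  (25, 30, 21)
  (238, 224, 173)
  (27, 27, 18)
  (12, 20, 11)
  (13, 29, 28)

4

(25,30,21): 21²+25² = 1066 > 900 = 30² → acute
(238,224,173): 173²+224² = 80105 > 56644 = 238² → acute
(27,27,18): 18²+27² = 1053 > 729 = 27² → acute
(12,20,11): 11²+12² = 265 < 400 = 20² → obtuse
(13,29,28): 13²+28² = 953 > 841 = 29² → acute
4 of the 5 are acute.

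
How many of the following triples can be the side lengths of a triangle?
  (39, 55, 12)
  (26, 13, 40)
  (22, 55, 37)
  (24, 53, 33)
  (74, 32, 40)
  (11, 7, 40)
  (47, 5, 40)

(12,39,55): 12+39 ≤ 55 → not valid
(13,26,40): 13+26 ≤ 40 → not valid
(22,37,55): 22+37 > 55 → valid
(24,33,53): 24+33 > 53 → valid
(32,40,74): 32+40 ≤ 74 → not valid
(7,11,40): 7+11 ≤ 40 → not valid
(5,40,47): 5+40 ≤ 47 → not valid
2 of the 7 triples form a triangle.

2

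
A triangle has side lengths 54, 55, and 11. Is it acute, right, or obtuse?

acute

Compare the square of the longest side to the sum of squares of the other two: 11² + 54² = 3037 > 3025 = 55².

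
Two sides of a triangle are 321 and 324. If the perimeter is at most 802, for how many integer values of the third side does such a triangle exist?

154

Triangle inequality: 3 < x < 645. Perimeter ≤ 802 gives x ≤ 802 − 321 − 324 = 157.
So 3 < x ≤ 157; integers 4 through 157: 154 values.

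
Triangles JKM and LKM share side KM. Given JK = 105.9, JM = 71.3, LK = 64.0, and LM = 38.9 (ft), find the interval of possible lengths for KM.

From triangle JKM: |105.9 − 71.3| < KM < 105.9 + 71.3, i.e. 34.6 < KM < 177.2.
From triangle LKM: 25.1 < KM < 102.9.
Both must hold, so KM lies in the intersection.

34.6 < KM < 102.9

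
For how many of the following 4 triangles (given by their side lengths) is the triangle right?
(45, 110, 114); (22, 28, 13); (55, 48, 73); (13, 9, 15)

(45,110,114): 45²+110² = 14125 > 12996 = 114² → acute
(22,28,13): 13²+22² = 653 < 784 = 28² → obtuse
(55,48,73): 48²+55² = 5329 = 73² → right
(13,9,15): 9²+13² = 250 > 225 = 15² → acute
1 of the 4 is right.

1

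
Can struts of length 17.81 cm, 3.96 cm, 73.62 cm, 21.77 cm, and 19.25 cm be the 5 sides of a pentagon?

For a pentagon, each side must be shorter than the sum of the others.
Here the longest side is 73.62, but the remaining 4 sides sum to only 62.79.

No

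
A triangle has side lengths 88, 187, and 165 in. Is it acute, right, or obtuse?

Compare the square of the longest side to the sum of squares of the other two: 88² + 165² = 34969 = 187².

right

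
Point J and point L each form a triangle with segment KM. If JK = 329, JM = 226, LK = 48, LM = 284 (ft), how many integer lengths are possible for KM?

95

From triangle JKM: 103 < KM < 555.
From triangle LKM: 236 < KM < 332.
Intersection: 236 < KM < 332, so integers 237 through 331: 95 values.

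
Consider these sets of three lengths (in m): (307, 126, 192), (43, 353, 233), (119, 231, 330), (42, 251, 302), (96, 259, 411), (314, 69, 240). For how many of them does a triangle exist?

2

(126,192,307): 126+192 > 307 → valid
(43,233,353): 43+233 ≤ 353 → not valid
(119,231,330): 119+231 > 330 → valid
(42,251,302): 42+251 ≤ 302 → not valid
(96,259,411): 96+259 ≤ 411 → not valid
(69,240,314): 69+240 ≤ 314 → not valid
2 of the 6 triples form a triangle.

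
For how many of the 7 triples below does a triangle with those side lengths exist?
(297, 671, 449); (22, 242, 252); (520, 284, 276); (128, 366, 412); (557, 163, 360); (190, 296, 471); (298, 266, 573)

(297,449,671): 297+449 > 671 → valid
(22,242,252): 22+242 > 252 → valid
(276,284,520): 276+284 > 520 → valid
(128,366,412): 128+366 > 412 → valid
(163,360,557): 163+360 ≤ 557 → not valid
(190,296,471): 190+296 > 471 → valid
(266,298,573): 266+298 ≤ 573 → not valid
5 of the 7 triples form a triangle.

5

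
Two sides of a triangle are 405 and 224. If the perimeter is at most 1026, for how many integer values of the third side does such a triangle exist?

Triangle inequality: 181 < x < 629. Perimeter ≤ 1026 gives x ≤ 1026 − 405 − 224 = 397.
So 181 < x ≤ 397; integers 182 through 397: 216 values.

216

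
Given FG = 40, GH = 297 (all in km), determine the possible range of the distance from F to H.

By the triangle inequality, |40 − 297| ≤ FH ≤ 40 + 297.

257 ≤ FH ≤ 337 km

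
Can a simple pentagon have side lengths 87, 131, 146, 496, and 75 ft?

For a pentagon, each side must be shorter than the sum of the others.
Here the longest side is 496, but the remaining 4 sides sum to only 439.

No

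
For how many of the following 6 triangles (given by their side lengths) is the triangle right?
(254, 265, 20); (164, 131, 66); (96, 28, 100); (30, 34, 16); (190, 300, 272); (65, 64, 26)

(254,265,20): 20²+254² = 64916 < 70225 = 265² → obtuse
(164,131,66): 66²+131² = 21517 < 26896 = 164² → obtuse
(96,28,100): 28²+96² = 10000 = 100² → right
(30,34,16): 16²+30² = 1156 = 34² → right
(190,300,272): 190²+272² = 110084 > 90000 = 300² → acute
(65,64,26): 26²+64² = 4772 > 4225 = 65² → acute
2 of the 6 are right.

2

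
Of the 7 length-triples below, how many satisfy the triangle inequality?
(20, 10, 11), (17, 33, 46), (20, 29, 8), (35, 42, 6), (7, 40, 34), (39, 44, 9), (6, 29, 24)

5

(10,11,20): 10+11 > 20 → valid
(17,33,46): 17+33 > 46 → valid
(8,20,29): 8+20 ≤ 29 → not valid
(6,35,42): 6+35 ≤ 42 → not valid
(7,34,40): 7+34 > 40 → valid
(9,39,44): 9+39 > 44 → valid
(6,24,29): 6+24 > 29 → valid
5 of the 7 triples form a triangle.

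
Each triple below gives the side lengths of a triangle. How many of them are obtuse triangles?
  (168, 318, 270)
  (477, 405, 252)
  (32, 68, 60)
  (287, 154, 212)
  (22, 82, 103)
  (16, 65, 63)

(168,318,270): 168²+270² = 101124 = 318² → right
(477,405,252): 252²+405² = 227529 = 477² → right
(32,68,60): 32²+60² = 4624 = 68² → right
(287,154,212): 154²+212² = 68660 < 82369 = 287² → obtuse
(22,82,103): 22²+82² = 7208 < 10609 = 103² → obtuse
(16,65,63): 16²+63² = 4225 = 65² → right
2 of the 6 are obtuse.

2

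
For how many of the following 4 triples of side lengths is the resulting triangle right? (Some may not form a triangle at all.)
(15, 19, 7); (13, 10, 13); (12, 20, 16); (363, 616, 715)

2

(15,19,7): 7²+15² = 274 < 361 = 19² → obtuse
(13,10,13): 10²+13² = 269 > 169 = 13² → acute
(12,20,16): 12²+16² = 400 = 20² → right
(363,616,715): 363²+616² = 511225 = 715² → right
2 of the 4 are right.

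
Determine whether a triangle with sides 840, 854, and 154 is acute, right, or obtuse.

right

Compare the square of the longest side to the sum of squares of the other two: 154² + 840² = 729316 = 854².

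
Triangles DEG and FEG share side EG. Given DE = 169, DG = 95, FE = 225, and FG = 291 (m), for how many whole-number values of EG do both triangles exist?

From triangle DEG: 74 < EG < 264.
From triangle FEG: 66 < EG < 516.
Intersection: 74 < EG < 264, so integers 75 through 263: 189 values.

189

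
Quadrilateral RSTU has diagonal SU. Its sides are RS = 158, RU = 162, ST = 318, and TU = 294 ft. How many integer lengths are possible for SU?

From triangle RSU: 4 < SU < 320.
From triangle TSU: 24 < SU < 612.
Intersection: 24 < SU < 320, so integers 25 through 319: 295 values.

295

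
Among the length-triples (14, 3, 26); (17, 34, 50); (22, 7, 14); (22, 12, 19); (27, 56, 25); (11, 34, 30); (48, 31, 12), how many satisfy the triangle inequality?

(3,14,26): 3+14 ≤ 26 → not valid
(17,34,50): 17+34 > 50 → valid
(7,14,22): 7+14 ≤ 22 → not valid
(12,19,22): 12+19 > 22 → valid
(25,27,56): 25+27 ≤ 56 → not valid
(11,30,34): 11+30 > 34 → valid
(12,31,48): 12+31 ≤ 48 → not valid
3 of the 7 triples form a triangle.

3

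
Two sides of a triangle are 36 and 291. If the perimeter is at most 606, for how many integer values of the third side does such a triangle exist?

24

Triangle inequality: 255 < x < 327. Perimeter ≤ 606 gives x ≤ 606 − 36 − 291 = 279.
So 255 < x ≤ 279; integers 256 through 279: 24 values.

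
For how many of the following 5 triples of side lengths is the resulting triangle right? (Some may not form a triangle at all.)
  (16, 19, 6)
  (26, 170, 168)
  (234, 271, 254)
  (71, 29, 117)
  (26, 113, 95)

1

(16,19,6): 6²+16² = 292 < 361 = 19² → obtuse
(26,170,168): 26²+168² = 28900 = 170² → right
(234,271,254): 234²+254² = 119272 > 73441 = 271² → acute
(71,29,117): 29+71 ≤ 117, not a triangle
(26,113,95): 26²+95² = 9701 < 12769 = 113² → obtuse
1 of the 5 is right.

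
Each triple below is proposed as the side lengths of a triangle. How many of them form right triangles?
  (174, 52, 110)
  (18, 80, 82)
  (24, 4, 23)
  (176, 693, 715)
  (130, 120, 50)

(174,52,110): 52+110 ≤ 174, not a triangle
(18,80,82): 18²+80² = 6724 = 82² → right
(24,4,23): 4²+23² = 545 < 576 = 24² → obtuse
(176,693,715): 176²+693² = 511225 = 715² → right
(130,120,50): 50²+120² = 16900 = 130² → right
3 of the 5 are right.

3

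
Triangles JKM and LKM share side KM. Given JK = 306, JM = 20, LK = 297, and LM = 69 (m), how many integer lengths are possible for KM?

39

From triangle JKM: 286 < KM < 326.
From triangle LKM: 228 < KM < 366.
Intersection: 286 < KM < 326, so integers 287 through 325: 39 values.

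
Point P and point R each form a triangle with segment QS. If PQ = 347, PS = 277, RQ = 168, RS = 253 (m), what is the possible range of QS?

85 < QS < 421

From triangle PQS: |347 − 277| < QS < 347 + 277, i.e. 70 < QS < 624.
From triangle RQS: 85 < QS < 421.
Both must hold, so QS lies in the intersection.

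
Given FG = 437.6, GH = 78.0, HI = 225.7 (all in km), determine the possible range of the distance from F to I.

The maximum is all hops collinear in one direction: 437.6 + 78.0 + 225.7 = 741.3.
The longest hop is 437.6; the others sum to 303.7. Folding the others back against it leaves at least 437.6 − 303.7 = 133.9.

133.9 ≤ FI ≤ 741.3 km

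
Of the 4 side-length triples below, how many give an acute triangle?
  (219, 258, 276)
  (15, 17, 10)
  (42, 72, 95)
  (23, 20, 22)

3

(219,258,276): 219²+258² = 114525 > 76176 = 276² → acute
(15,17,10): 10²+15² = 325 > 289 = 17² → acute
(42,72,95): 42²+72² = 6948 < 9025 = 95² → obtuse
(23,20,22): 20²+22² = 884 > 529 = 23² → acute
3 of the 4 are acute.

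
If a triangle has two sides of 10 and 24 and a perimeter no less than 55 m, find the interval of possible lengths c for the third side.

Triangle inequality alone gives 14 < c < 34.
The perimeter condition gives c ≥ 55 − 10 − 24 = 21.
Intersecting the two: 21 ≤ c < 34.

21 ≤ c < 34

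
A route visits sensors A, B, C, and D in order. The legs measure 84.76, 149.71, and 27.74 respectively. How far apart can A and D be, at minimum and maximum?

The maximum is all hops collinear in one direction: 84.76 + 149.71 + 27.74 = 262.21.
The longest hop is 149.71; the others sum to 112.50. Folding the others back against it leaves at least 149.71 − 112.50 = 37.21.

37.21 ≤ AD ≤ 262.21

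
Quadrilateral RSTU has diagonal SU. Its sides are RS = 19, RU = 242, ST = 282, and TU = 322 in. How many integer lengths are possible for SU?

37

From triangle RSU: 223 < SU < 261.
From triangle TSU: 40 < SU < 604.
Intersection: 223 < SU < 261, so integers 224 through 260: 37 values.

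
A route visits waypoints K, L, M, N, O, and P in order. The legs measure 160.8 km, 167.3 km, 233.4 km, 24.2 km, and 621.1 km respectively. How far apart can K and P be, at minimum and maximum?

35.4 ≤ KP ≤ 1206.8 km

The maximum is all hops collinear in one direction: 160.8 + 167.3 + 233.4 + 24.2 + 621.1 = 1206.8.
The longest hop is 621.1; the others sum to 585.7. Folding the others back against it leaves at least 621.1 − 585.7 = 35.4.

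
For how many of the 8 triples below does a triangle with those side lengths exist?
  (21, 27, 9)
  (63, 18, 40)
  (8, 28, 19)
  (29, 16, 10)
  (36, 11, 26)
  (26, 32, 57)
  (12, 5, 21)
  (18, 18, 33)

4

(9,21,27): 9+21 > 27 → valid
(18,40,63): 18+40 ≤ 63 → not valid
(8,19,28): 8+19 ≤ 28 → not valid
(10,16,29): 10+16 ≤ 29 → not valid
(11,26,36): 11+26 > 36 → valid
(26,32,57): 26+32 > 57 → valid
(5,12,21): 5+12 ≤ 21 → not valid
(18,18,33): 18+18 > 33 → valid
4 of the 8 triples form a triangle.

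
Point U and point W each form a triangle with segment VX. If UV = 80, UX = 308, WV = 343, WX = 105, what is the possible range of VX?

From triangle UVX: |80 − 308| < VX < 80 + 308, i.e. 228 < VX < 388.
From triangle WVX: 238 < VX < 448.
Both must hold, so VX lies in the intersection.

238 < VX < 388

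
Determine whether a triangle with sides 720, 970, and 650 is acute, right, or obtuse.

Compare the square of the longest side to the sum of squares of the other two: 650² + 720² = 940900 = 970².

right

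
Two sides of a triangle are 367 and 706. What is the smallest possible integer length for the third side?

340

The third side must be strictly greater than |367 − 706| = 339.
The smallest integer above 339 is 340.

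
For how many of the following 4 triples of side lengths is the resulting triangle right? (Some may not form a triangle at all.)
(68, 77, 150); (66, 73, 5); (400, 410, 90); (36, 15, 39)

(68,77,150): 68+77 ≤ 150, not a triangle
(66,73,5): 5+66 ≤ 73, not a triangle
(400,410,90): 90²+400² = 168100 = 410² → right
(36,15,39): 15²+36² = 1521 = 39² → right
2 of the 4 are right.

2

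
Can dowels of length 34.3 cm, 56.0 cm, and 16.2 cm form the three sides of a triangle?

The longest side is 56.0, but the other two sum to only 50.5.
50.5 < 56.0, so the triangle inequality fails.

No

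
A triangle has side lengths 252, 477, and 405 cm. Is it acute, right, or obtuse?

right

Compare the square of the longest side to the sum of squares of the other two: 252² + 405² = 227529 = 477².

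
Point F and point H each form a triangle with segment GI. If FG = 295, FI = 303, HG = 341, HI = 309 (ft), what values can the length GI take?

From triangle FGI: |295 − 303| < GI < 295 + 303, i.e. 8 < GI < 598.
From triangle HGI: 32 < GI < 650.
Both must hold, so GI lies in the intersection.

32 < GI < 598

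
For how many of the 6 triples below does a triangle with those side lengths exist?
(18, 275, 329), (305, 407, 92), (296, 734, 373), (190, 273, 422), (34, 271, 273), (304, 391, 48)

2

(18,275,329): 18+275 ≤ 329 → not valid
(92,305,407): 92+305 ≤ 407 → not valid
(296,373,734): 296+373 ≤ 734 → not valid
(190,273,422): 190+273 > 422 → valid
(34,271,273): 34+271 > 273 → valid
(48,304,391): 48+304 ≤ 391 → not valid
2 of the 6 triples form a triangle.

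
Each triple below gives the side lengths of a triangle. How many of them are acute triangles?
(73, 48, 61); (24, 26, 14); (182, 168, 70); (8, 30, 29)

(73,48,61): 48²+61² = 6025 > 5329 = 73² → acute
(24,26,14): 14²+24² = 772 > 676 = 26² → acute
(182,168,70): 70²+168² = 33124 = 182² → right
(8,30,29): 8²+29² = 905 > 900 = 30² → acute
3 of the 4 are acute.

3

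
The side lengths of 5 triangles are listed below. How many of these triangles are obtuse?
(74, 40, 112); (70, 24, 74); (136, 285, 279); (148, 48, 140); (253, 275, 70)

2

(74,40,112): 40²+74² = 7076 < 12544 = 112² → obtuse
(70,24,74): 24²+70² = 5476 = 74² → right
(136,285,279): 136²+279² = 96337 > 81225 = 285² → acute
(148,48,140): 48²+140² = 21904 = 148² → right
(253,275,70): 70²+253² = 68909 < 75625 = 275² → obtuse
2 of the 5 are obtuse.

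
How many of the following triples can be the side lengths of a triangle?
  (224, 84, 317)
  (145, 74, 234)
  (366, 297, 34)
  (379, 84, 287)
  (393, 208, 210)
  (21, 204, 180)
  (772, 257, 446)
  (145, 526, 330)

(84,224,317): 84+224 ≤ 317 → not valid
(74,145,234): 74+145 ≤ 234 → not valid
(34,297,366): 34+297 ≤ 366 → not valid
(84,287,379): 84+287 ≤ 379 → not valid
(208,210,393): 208+210 > 393 → valid
(21,180,204): 21+180 ≤ 204 → not valid
(257,446,772): 257+446 ≤ 772 → not valid
(145,330,526): 145+330 ≤ 526 → not valid
1 of the 8 triples forms a triangle.

1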